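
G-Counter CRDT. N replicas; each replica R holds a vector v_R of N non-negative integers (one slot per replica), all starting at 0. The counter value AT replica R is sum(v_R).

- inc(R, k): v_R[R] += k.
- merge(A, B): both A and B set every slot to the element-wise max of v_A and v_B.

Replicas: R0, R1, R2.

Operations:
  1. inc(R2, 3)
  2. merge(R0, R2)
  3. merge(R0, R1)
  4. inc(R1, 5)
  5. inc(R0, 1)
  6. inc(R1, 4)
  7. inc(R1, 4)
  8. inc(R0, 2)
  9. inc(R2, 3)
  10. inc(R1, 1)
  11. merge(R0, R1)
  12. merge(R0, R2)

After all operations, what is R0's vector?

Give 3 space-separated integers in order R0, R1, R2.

Op 1: inc R2 by 3 -> R2=(0,0,3) value=3
Op 2: merge R0<->R2 -> R0=(0,0,3) R2=(0,0,3)
Op 3: merge R0<->R1 -> R0=(0,0,3) R1=(0,0,3)
Op 4: inc R1 by 5 -> R1=(0,5,3) value=8
Op 5: inc R0 by 1 -> R0=(1,0,3) value=4
Op 6: inc R1 by 4 -> R1=(0,9,3) value=12
Op 7: inc R1 by 4 -> R1=(0,13,3) value=16
Op 8: inc R0 by 2 -> R0=(3,0,3) value=6
Op 9: inc R2 by 3 -> R2=(0,0,6) value=6
Op 10: inc R1 by 1 -> R1=(0,14,3) value=17
Op 11: merge R0<->R1 -> R0=(3,14,3) R1=(3,14,3)
Op 12: merge R0<->R2 -> R0=(3,14,6) R2=(3,14,6)

Answer: 3 14 6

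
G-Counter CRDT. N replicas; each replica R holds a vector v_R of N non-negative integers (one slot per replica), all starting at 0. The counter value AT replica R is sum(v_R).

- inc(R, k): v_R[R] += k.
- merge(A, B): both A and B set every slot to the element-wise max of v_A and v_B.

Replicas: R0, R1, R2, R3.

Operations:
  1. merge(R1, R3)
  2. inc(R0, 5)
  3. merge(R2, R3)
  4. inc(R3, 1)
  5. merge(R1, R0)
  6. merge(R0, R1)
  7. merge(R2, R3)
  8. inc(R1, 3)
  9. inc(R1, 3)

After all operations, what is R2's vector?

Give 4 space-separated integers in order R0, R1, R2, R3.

Answer: 0 0 0 1

Derivation:
Op 1: merge R1<->R3 -> R1=(0,0,0,0) R3=(0,0,0,0)
Op 2: inc R0 by 5 -> R0=(5,0,0,0) value=5
Op 3: merge R2<->R3 -> R2=(0,0,0,0) R3=(0,0,0,0)
Op 4: inc R3 by 1 -> R3=(0,0,0,1) value=1
Op 5: merge R1<->R0 -> R1=(5,0,0,0) R0=(5,0,0,0)
Op 6: merge R0<->R1 -> R0=(5,0,0,0) R1=(5,0,0,0)
Op 7: merge R2<->R3 -> R2=(0,0,0,1) R3=(0,0,0,1)
Op 8: inc R1 by 3 -> R1=(5,3,0,0) value=8
Op 9: inc R1 by 3 -> R1=(5,6,0,0) value=11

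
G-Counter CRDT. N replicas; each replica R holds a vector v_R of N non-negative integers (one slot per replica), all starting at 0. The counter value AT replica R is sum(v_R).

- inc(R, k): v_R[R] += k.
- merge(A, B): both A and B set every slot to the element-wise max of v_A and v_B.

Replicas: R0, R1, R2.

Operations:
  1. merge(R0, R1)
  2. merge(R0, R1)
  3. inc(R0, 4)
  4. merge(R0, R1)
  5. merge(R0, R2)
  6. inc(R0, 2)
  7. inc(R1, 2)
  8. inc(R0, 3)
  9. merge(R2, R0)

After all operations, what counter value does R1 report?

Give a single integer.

Op 1: merge R0<->R1 -> R0=(0,0,0) R1=(0,0,0)
Op 2: merge R0<->R1 -> R0=(0,0,0) R1=(0,0,0)
Op 3: inc R0 by 4 -> R0=(4,0,0) value=4
Op 4: merge R0<->R1 -> R0=(4,0,0) R1=(4,0,0)
Op 5: merge R0<->R2 -> R0=(4,0,0) R2=(4,0,0)
Op 6: inc R0 by 2 -> R0=(6,0,0) value=6
Op 7: inc R1 by 2 -> R1=(4,2,0) value=6
Op 8: inc R0 by 3 -> R0=(9,0,0) value=9
Op 9: merge R2<->R0 -> R2=(9,0,0) R0=(9,0,0)

Answer: 6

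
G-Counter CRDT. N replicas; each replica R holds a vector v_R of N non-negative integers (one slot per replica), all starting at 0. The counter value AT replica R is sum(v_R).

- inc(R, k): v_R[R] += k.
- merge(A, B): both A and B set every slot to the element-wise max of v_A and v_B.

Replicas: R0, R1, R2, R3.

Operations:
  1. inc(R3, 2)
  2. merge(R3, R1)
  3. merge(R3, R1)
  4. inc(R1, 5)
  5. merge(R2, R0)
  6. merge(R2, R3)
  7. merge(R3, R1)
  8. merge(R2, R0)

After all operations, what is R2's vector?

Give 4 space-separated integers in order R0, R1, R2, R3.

Answer: 0 0 0 2

Derivation:
Op 1: inc R3 by 2 -> R3=(0,0,0,2) value=2
Op 2: merge R3<->R1 -> R3=(0,0,0,2) R1=(0,0,0,2)
Op 3: merge R3<->R1 -> R3=(0,0,0,2) R1=(0,0,0,2)
Op 4: inc R1 by 5 -> R1=(0,5,0,2) value=7
Op 5: merge R2<->R0 -> R2=(0,0,0,0) R0=(0,0,0,0)
Op 6: merge R2<->R3 -> R2=(0,0,0,2) R3=(0,0,0,2)
Op 7: merge R3<->R1 -> R3=(0,5,0,2) R1=(0,5,0,2)
Op 8: merge R2<->R0 -> R2=(0,0,0,2) R0=(0,0,0,2)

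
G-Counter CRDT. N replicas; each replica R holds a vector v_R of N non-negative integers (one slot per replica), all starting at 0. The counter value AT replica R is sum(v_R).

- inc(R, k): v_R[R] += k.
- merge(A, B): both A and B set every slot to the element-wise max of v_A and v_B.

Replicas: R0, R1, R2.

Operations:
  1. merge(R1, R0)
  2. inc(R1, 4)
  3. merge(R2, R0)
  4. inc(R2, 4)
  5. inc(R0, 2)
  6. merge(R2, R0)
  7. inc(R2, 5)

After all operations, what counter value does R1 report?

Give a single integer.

Op 1: merge R1<->R0 -> R1=(0,0,0) R0=(0,0,0)
Op 2: inc R1 by 4 -> R1=(0,4,0) value=4
Op 3: merge R2<->R0 -> R2=(0,0,0) R0=(0,0,0)
Op 4: inc R2 by 4 -> R2=(0,0,4) value=4
Op 5: inc R0 by 2 -> R0=(2,0,0) value=2
Op 6: merge R2<->R0 -> R2=(2,0,4) R0=(2,0,4)
Op 7: inc R2 by 5 -> R2=(2,0,9) value=11

Answer: 4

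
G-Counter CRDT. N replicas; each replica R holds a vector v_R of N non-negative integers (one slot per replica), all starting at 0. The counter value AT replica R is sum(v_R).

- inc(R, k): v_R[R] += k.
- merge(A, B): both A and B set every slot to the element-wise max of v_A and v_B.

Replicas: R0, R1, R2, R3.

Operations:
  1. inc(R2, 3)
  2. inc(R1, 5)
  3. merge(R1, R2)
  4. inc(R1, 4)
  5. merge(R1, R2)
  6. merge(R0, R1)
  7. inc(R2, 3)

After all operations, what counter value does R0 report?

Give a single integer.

Answer: 12

Derivation:
Op 1: inc R2 by 3 -> R2=(0,0,3,0) value=3
Op 2: inc R1 by 5 -> R1=(0,5,0,0) value=5
Op 3: merge R1<->R2 -> R1=(0,5,3,0) R2=(0,5,3,0)
Op 4: inc R1 by 4 -> R1=(0,9,3,0) value=12
Op 5: merge R1<->R2 -> R1=(0,9,3,0) R2=(0,9,3,0)
Op 6: merge R0<->R1 -> R0=(0,9,3,0) R1=(0,9,3,0)
Op 7: inc R2 by 3 -> R2=(0,9,6,0) value=15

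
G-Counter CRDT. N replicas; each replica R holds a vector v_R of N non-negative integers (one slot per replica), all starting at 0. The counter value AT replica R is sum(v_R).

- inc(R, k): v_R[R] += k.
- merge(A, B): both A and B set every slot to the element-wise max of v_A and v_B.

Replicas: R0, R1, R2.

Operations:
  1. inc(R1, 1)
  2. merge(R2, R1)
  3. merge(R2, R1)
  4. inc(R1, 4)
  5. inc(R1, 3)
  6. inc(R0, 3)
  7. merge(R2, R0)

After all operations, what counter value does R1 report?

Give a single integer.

Op 1: inc R1 by 1 -> R1=(0,1,0) value=1
Op 2: merge R2<->R1 -> R2=(0,1,0) R1=(0,1,0)
Op 3: merge R2<->R1 -> R2=(0,1,0) R1=(0,1,0)
Op 4: inc R1 by 4 -> R1=(0,5,0) value=5
Op 5: inc R1 by 3 -> R1=(0,8,0) value=8
Op 6: inc R0 by 3 -> R0=(3,0,0) value=3
Op 7: merge R2<->R0 -> R2=(3,1,0) R0=(3,1,0)

Answer: 8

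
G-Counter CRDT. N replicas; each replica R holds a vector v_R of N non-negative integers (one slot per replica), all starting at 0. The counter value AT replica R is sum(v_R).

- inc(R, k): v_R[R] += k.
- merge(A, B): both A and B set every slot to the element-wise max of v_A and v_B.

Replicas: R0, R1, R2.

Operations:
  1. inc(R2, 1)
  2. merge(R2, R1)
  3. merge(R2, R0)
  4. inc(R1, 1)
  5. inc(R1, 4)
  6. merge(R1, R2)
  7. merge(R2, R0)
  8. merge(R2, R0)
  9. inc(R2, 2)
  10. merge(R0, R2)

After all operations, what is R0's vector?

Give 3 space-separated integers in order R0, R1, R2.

Op 1: inc R2 by 1 -> R2=(0,0,1) value=1
Op 2: merge R2<->R1 -> R2=(0,0,1) R1=(0,0,1)
Op 3: merge R2<->R0 -> R2=(0,0,1) R0=(0,0,1)
Op 4: inc R1 by 1 -> R1=(0,1,1) value=2
Op 5: inc R1 by 4 -> R1=(0,5,1) value=6
Op 6: merge R1<->R2 -> R1=(0,5,1) R2=(0,5,1)
Op 7: merge R2<->R0 -> R2=(0,5,1) R0=(0,5,1)
Op 8: merge R2<->R0 -> R2=(0,5,1) R0=(0,5,1)
Op 9: inc R2 by 2 -> R2=(0,5,3) value=8
Op 10: merge R0<->R2 -> R0=(0,5,3) R2=(0,5,3)

Answer: 0 5 3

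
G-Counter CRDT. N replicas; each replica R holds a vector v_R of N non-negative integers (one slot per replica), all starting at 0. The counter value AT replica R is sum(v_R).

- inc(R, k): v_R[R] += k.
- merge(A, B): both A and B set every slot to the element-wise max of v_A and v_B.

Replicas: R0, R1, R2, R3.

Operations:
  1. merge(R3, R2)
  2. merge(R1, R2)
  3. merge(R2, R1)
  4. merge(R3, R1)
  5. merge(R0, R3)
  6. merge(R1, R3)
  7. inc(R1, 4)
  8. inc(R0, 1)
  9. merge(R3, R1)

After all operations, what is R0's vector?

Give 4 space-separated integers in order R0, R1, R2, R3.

Answer: 1 0 0 0

Derivation:
Op 1: merge R3<->R2 -> R3=(0,0,0,0) R2=(0,0,0,0)
Op 2: merge R1<->R2 -> R1=(0,0,0,0) R2=(0,0,0,0)
Op 3: merge R2<->R1 -> R2=(0,0,0,0) R1=(0,0,0,0)
Op 4: merge R3<->R1 -> R3=(0,0,0,0) R1=(0,0,0,0)
Op 5: merge R0<->R3 -> R0=(0,0,0,0) R3=(0,0,0,0)
Op 6: merge R1<->R3 -> R1=(0,0,0,0) R3=(0,0,0,0)
Op 7: inc R1 by 4 -> R1=(0,4,0,0) value=4
Op 8: inc R0 by 1 -> R0=(1,0,0,0) value=1
Op 9: merge R3<->R1 -> R3=(0,4,0,0) R1=(0,4,0,0)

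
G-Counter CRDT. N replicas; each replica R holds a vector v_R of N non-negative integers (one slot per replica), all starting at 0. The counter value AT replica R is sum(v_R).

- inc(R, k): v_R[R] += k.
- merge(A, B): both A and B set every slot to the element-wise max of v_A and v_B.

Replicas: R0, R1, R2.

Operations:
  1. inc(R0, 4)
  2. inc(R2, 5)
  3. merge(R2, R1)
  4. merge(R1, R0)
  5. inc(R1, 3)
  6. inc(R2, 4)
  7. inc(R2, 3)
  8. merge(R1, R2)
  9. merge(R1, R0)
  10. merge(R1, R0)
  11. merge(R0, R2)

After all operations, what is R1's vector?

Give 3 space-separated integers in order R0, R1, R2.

Answer: 4 3 12

Derivation:
Op 1: inc R0 by 4 -> R0=(4,0,0) value=4
Op 2: inc R2 by 5 -> R2=(0,0,5) value=5
Op 3: merge R2<->R1 -> R2=(0,0,5) R1=(0,0,5)
Op 4: merge R1<->R0 -> R1=(4,0,5) R0=(4,0,5)
Op 5: inc R1 by 3 -> R1=(4,3,5) value=12
Op 6: inc R2 by 4 -> R2=(0,0,9) value=9
Op 7: inc R2 by 3 -> R2=(0,0,12) value=12
Op 8: merge R1<->R2 -> R1=(4,3,12) R2=(4,3,12)
Op 9: merge R1<->R0 -> R1=(4,3,12) R0=(4,3,12)
Op 10: merge R1<->R0 -> R1=(4,3,12) R0=(4,3,12)
Op 11: merge R0<->R2 -> R0=(4,3,12) R2=(4,3,12)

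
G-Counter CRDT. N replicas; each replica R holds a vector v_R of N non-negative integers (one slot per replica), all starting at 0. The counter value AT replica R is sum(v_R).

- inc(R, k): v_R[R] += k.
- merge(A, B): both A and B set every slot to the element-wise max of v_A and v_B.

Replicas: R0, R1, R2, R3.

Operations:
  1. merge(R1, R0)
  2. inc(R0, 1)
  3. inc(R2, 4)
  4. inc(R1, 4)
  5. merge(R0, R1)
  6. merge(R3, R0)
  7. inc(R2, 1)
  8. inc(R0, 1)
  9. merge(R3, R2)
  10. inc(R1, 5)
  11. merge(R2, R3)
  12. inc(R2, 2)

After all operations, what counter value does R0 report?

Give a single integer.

Op 1: merge R1<->R0 -> R1=(0,0,0,0) R0=(0,0,0,0)
Op 2: inc R0 by 1 -> R0=(1,0,0,0) value=1
Op 3: inc R2 by 4 -> R2=(0,0,4,0) value=4
Op 4: inc R1 by 4 -> R1=(0,4,0,0) value=4
Op 5: merge R0<->R1 -> R0=(1,4,0,0) R1=(1,4,0,0)
Op 6: merge R3<->R0 -> R3=(1,4,0,0) R0=(1,4,0,0)
Op 7: inc R2 by 1 -> R2=(0,0,5,0) value=5
Op 8: inc R0 by 1 -> R0=(2,4,0,0) value=6
Op 9: merge R3<->R2 -> R3=(1,4,5,0) R2=(1,4,5,0)
Op 10: inc R1 by 5 -> R1=(1,9,0,0) value=10
Op 11: merge R2<->R3 -> R2=(1,4,5,0) R3=(1,4,5,0)
Op 12: inc R2 by 2 -> R2=(1,4,7,0) value=12

Answer: 6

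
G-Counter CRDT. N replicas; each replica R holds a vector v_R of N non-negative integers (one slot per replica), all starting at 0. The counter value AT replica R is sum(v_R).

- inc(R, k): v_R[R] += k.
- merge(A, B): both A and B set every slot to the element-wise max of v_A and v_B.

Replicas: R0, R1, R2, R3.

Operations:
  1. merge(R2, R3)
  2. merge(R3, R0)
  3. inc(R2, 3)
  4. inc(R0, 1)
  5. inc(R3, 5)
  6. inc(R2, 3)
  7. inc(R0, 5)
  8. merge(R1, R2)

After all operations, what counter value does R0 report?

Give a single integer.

Answer: 6

Derivation:
Op 1: merge R2<->R3 -> R2=(0,0,0,0) R3=(0,0,0,0)
Op 2: merge R3<->R0 -> R3=(0,0,0,0) R0=(0,0,0,0)
Op 3: inc R2 by 3 -> R2=(0,0,3,0) value=3
Op 4: inc R0 by 1 -> R0=(1,0,0,0) value=1
Op 5: inc R3 by 5 -> R3=(0,0,0,5) value=5
Op 6: inc R2 by 3 -> R2=(0,0,6,0) value=6
Op 7: inc R0 by 5 -> R0=(6,0,0,0) value=6
Op 8: merge R1<->R2 -> R1=(0,0,6,0) R2=(0,0,6,0)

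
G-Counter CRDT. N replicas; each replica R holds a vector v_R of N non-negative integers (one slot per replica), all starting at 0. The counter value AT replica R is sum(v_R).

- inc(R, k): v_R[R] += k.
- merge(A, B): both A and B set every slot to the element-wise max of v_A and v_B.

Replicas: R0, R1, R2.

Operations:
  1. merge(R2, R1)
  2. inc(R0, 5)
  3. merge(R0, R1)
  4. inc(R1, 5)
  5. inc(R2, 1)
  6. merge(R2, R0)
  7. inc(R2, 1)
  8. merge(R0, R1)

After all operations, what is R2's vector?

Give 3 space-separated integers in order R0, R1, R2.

Answer: 5 0 2

Derivation:
Op 1: merge R2<->R1 -> R2=(0,0,0) R1=(0,0,0)
Op 2: inc R0 by 5 -> R0=(5,0,0) value=5
Op 3: merge R0<->R1 -> R0=(5,0,0) R1=(5,0,0)
Op 4: inc R1 by 5 -> R1=(5,5,0) value=10
Op 5: inc R2 by 1 -> R2=(0,0,1) value=1
Op 6: merge R2<->R0 -> R2=(5,0,1) R0=(5,0,1)
Op 7: inc R2 by 1 -> R2=(5,0,2) value=7
Op 8: merge R0<->R1 -> R0=(5,5,1) R1=(5,5,1)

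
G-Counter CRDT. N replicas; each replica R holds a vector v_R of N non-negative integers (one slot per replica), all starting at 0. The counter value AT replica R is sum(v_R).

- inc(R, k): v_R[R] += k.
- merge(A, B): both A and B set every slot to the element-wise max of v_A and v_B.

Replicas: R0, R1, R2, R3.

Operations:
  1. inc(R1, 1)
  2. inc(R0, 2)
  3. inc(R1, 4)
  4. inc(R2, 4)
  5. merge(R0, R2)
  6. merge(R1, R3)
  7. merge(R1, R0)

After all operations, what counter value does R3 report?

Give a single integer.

Answer: 5

Derivation:
Op 1: inc R1 by 1 -> R1=(0,1,0,0) value=1
Op 2: inc R0 by 2 -> R0=(2,0,0,0) value=2
Op 3: inc R1 by 4 -> R1=(0,5,0,0) value=5
Op 4: inc R2 by 4 -> R2=(0,0,4,0) value=4
Op 5: merge R0<->R2 -> R0=(2,0,4,0) R2=(2,0,4,0)
Op 6: merge R1<->R3 -> R1=(0,5,0,0) R3=(0,5,0,0)
Op 7: merge R1<->R0 -> R1=(2,5,4,0) R0=(2,5,4,0)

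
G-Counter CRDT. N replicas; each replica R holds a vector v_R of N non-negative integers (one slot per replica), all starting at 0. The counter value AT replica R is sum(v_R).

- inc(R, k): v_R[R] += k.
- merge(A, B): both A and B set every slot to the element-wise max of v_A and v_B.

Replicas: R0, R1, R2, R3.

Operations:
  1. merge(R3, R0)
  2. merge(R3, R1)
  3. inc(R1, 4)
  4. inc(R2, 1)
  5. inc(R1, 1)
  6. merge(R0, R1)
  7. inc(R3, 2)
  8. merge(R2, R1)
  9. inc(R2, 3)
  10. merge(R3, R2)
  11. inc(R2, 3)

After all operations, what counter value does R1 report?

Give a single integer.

Answer: 6

Derivation:
Op 1: merge R3<->R0 -> R3=(0,0,0,0) R0=(0,0,0,0)
Op 2: merge R3<->R1 -> R3=(0,0,0,0) R1=(0,0,0,0)
Op 3: inc R1 by 4 -> R1=(0,4,0,0) value=4
Op 4: inc R2 by 1 -> R2=(0,0,1,0) value=1
Op 5: inc R1 by 1 -> R1=(0,5,0,0) value=5
Op 6: merge R0<->R1 -> R0=(0,5,0,0) R1=(0,5,0,0)
Op 7: inc R3 by 2 -> R3=(0,0,0,2) value=2
Op 8: merge R2<->R1 -> R2=(0,5,1,0) R1=(0,5,1,0)
Op 9: inc R2 by 3 -> R2=(0,5,4,0) value=9
Op 10: merge R3<->R2 -> R3=(0,5,4,2) R2=(0,5,4,2)
Op 11: inc R2 by 3 -> R2=(0,5,7,2) value=14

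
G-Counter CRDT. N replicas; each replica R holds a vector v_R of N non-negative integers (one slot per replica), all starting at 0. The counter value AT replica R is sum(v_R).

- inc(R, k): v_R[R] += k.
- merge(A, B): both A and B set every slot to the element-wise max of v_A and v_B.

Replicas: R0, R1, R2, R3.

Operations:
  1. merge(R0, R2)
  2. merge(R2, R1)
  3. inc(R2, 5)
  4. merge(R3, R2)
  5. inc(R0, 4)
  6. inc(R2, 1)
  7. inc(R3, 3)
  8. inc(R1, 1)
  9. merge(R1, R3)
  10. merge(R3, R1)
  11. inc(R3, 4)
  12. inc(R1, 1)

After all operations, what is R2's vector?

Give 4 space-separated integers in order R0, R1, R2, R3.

Answer: 0 0 6 0

Derivation:
Op 1: merge R0<->R2 -> R0=(0,0,0,0) R2=(0,0,0,0)
Op 2: merge R2<->R1 -> R2=(0,0,0,0) R1=(0,0,0,0)
Op 3: inc R2 by 5 -> R2=(0,0,5,0) value=5
Op 4: merge R3<->R2 -> R3=(0,0,5,0) R2=(0,0,5,0)
Op 5: inc R0 by 4 -> R0=(4,0,0,0) value=4
Op 6: inc R2 by 1 -> R2=(0,0,6,0) value=6
Op 7: inc R3 by 3 -> R3=(0,0,5,3) value=8
Op 8: inc R1 by 1 -> R1=(0,1,0,0) value=1
Op 9: merge R1<->R3 -> R1=(0,1,5,3) R3=(0,1,5,3)
Op 10: merge R3<->R1 -> R3=(0,1,5,3) R1=(0,1,5,3)
Op 11: inc R3 by 4 -> R3=(0,1,5,7) value=13
Op 12: inc R1 by 1 -> R1=(0,2,5,3) value=10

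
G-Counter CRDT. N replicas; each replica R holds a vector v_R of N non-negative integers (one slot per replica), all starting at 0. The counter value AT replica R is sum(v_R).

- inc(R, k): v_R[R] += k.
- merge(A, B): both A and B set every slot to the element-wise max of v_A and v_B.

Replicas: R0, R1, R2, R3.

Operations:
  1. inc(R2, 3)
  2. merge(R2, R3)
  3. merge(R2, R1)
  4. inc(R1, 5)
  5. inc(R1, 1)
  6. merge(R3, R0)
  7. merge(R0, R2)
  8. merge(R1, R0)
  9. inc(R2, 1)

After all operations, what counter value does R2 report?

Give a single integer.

Op 1: inc R2 by 3 -> R2=(0,0,3,0) value=3
Op 2: merge R2<->R3 -> R2=(0,0,3,0) R3=(0,0,3,0)
Op 3: merge R2<->R1 -> R2=(0,0,3,0) R1=(0,0,3,0)
Op 4: inc R1 by 5 -> R1=(0,5,3,0) value=8
Op 5: inc R1 by 1 -> R1=(0,6,3,0) value=9
Op 6: merge R3<->R0 -> R3=(0,0,3,0) R0=(0,0,3,0)
Op 7: merge R0<->R2 -> R0=(0,0,3,0) R2=(0,0,3,0)
Op 8: merge R1<->R0 -> R1=(0,6,3,0) R0=(0,6,3,0)
Op 9: inc R2 by 1 -> R2=(0,0,4,0) value=4

Answer: 4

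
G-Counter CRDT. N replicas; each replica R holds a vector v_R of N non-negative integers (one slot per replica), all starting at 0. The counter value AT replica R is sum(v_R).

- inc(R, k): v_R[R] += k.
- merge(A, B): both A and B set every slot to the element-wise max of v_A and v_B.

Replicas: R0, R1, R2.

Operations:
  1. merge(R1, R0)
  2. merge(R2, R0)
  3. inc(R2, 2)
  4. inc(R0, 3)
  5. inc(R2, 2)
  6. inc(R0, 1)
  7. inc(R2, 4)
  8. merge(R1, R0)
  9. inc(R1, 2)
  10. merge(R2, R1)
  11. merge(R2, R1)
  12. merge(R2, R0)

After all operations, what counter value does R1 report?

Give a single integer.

Op 1: merge R1<->R0 -> R1=(0,0,0) R0=(0,0,0)
Op 2: merge R2<->R0 -> R2=(0,0,0) R0=(0,0,0)
Op 3: inc R2 by 2 -> R2=(0,0,2) value=2
Op 4: inc R0 by 3 -> R0=(3,0,0) value=3
Op 5: inc R2 by 2 -> R2=(0,0,4) value=4
Op 6: inc R0 by 1 -> R0=(4,0,0) value=4
Op 7: inc R2 by 4 -> R2=(0,0,8) value=8
Op 8: merge R1<->R0 -> R1=(4,0,0) R0=(4,0,0)
Op 9: inc R1 by 2 -> R1=(4,2,0) value=6
Op 10: merge R2<->R1 -> R2=(4,2,8) R1=(4,2,8)
Op 11: merge R2<->R1 -> R2=(4,2,8) R1=(4,2,8)
Op 12: merge R2<->R0 -> R2=(4,2,8) R0=(4,2,8)

Answer: 14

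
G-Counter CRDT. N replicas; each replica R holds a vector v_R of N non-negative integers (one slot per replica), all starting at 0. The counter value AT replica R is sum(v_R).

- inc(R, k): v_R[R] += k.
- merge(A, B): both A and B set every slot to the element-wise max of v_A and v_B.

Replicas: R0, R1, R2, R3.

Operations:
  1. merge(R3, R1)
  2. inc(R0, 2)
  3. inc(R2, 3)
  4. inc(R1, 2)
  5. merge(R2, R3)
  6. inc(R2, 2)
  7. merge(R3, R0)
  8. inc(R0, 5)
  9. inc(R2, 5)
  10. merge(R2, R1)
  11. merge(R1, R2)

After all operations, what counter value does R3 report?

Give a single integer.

Op 1: merge R3<->R1 -> R3=(0,0,0,0) R1=(0,0,0,0)
Op 2: inc R0 by 2 -> R0=(2,0,0,0) value=2
Op 3: inc R2 by 3 -> R2=(0,0,3,0) value=3
Op 4: inc R1 by 2 -> R1=(0,2,0,0) value=2
Op 5: merge R2<->R3 -> R2=(0,0,3,0) R3=(0,0,3,0)
Op 6: inc R2 by 2 -> R2=(0,0,5,0) value=5
Op 7: merge R3<->R0 -> R3=(2,0,3,0) R0=(2,0,3,0)
Op 8: inc R0 by 5 -> R0=(7,0,3,0) value=10
Op 9: inc R2 by 5 -> R2=(0,0,10,0) value=10
Op 10: merge R2<->R1 -> R2=(0,2,10,0) R1=(0,2,10,0)
Op 11: merge R1<->R2 -> R1=(0,2,10,0) R2=(0,2,10,0)

Answer: 5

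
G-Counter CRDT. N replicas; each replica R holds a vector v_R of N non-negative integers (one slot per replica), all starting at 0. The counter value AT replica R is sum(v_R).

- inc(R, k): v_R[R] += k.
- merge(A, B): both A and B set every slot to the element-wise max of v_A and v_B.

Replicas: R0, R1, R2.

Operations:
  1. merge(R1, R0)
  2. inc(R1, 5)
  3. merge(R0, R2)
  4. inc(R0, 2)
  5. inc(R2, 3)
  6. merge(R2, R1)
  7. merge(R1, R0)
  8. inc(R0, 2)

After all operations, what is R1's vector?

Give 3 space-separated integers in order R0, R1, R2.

Op 1: merge R1<->R0 -> R1=(0,0,0) R0=(0,0,0)
Op 2: inc R1 by 5 -> R1=(0,5,0) value=5
Op 3: merge R0<->R2 -> R0=(0,0,0) R2=(0,0,0)
Op 4: inc R0 by 2 -> R0=(2,0,0) value=2
Op 5: inc R2 by 3 -> R2=(0,0,3) value=3
Op 6: merge R2<->R1 -> R2=(0,5,3) R1=(0,5,3)
Op 7: merge R1<->R0 -> R1=(2,5,3) R0=(2,5,3)
Op 8: inc R0 by 2 -> R0=(4,5,3) value=12

Answer: 2 5 3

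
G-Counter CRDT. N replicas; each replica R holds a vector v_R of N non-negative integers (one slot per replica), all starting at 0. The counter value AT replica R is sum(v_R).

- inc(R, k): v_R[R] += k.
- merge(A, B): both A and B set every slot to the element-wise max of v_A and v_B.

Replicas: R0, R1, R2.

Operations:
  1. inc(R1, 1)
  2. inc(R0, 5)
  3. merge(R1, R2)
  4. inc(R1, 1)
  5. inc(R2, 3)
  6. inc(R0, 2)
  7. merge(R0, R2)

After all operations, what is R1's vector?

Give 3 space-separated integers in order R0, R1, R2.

Op 1: inc R1 by 1 -> R1=(0,1,0) value=1
Op 2: inc R0 by 5 -> R0=(5,0,0) value=5
Op 3: merge R1<->R2 -> R1=(0,1,0) R2=(0,1,0)
Op 4: inc R1 by 1 -> R1=(0,2,0) value=2
Op 5: inc R2 by 3 -> R2=(0,1,3) value=4
Op 6: inc R0 by 2 -> R0=(7,0,0) value=7
Op 7: merge R0<->R2 -> R0=(7,1,3) R2=(7,1,3)

Answer: 0 2 0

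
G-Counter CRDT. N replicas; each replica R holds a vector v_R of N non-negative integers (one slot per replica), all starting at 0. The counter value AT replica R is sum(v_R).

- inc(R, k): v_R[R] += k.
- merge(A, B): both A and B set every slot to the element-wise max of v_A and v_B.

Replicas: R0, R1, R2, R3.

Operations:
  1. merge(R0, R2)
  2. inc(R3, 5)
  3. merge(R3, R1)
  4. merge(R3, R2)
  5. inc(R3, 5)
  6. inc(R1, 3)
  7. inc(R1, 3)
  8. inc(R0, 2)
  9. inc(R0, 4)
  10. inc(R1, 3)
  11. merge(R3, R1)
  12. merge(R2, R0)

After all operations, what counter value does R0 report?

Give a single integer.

Op 1: merge R0<->R2 -> R0=(0,0,0,0) R2=(0,0,0,0)
Op 2: inc R3 by 5 -> R3=(0,0,0,5) value=5
Op 3: merge R3<->R1 -> R3=(0,0,0,5) R1=(0,0,0,5)
Op 4: merge R3<->R2 -> R3=(0,0,0,5) R2=(0,0,0,5)
Op 5: inc R3 by 5 -> R3=(0,0,0,10) value=10
Op 6: inc R1 by 3 -> R1=(0,3,0,5) value=8
Op 7: inc R1 by 3 -> R1=(0,6,0,5) value=11
Op 8: inc R0 by 2 -> R0=(2,0,0,0) value=2
Op 9: inc R0 by 4 -> R0=(6,0,0,0) value=6
Op 10: inc R1 by 3 -> R1=(0,9,0,5) value=14
Op 11: merge R3<->R1 -> R3=(0,9,0,10) R1=(0,9,0,10)
Op 12: merge R2<->R0 -> R2=(6,0,0,5) R0=(6,0,0,5)

Answer: 11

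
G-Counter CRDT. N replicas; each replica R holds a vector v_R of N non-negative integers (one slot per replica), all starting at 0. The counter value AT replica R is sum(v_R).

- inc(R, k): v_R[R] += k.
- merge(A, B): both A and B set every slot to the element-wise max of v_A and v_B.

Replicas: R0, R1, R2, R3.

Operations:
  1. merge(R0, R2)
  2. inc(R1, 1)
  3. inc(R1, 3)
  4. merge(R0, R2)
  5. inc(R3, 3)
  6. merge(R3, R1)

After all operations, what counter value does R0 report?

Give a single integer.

Answer: 0

Derivation:
Op 1: merge R0<->R2 -> R0=(0,0,0,0) R2=(0,0,0,0)
Op 2: inc R1 by 1 -> R1=(0,1,0,0) value=1
Op 3: inc R1 by 3 -> R1=(0,4,0,0) value=4
Op 4: merge R0<->R2 -> R0=(0,0,0,0) R2=(0,0,0,0)
Op 5: inc R3 by 3 -> R3=(0,0,0,3) value=3
Op 6: merge R3<->R1 -> R3=(0,4,0,3) R1=(0,4,0,3)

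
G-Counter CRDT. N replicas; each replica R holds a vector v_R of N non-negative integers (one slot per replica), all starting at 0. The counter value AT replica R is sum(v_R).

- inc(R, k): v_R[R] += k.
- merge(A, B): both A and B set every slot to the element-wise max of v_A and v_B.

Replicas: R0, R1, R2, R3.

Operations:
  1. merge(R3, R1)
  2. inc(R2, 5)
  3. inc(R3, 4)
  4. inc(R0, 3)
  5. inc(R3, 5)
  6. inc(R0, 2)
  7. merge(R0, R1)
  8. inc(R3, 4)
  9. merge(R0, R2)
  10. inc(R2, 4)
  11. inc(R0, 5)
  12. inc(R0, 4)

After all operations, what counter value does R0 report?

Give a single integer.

Op 1: merge R3<->R1 -> R3=(0,0,0,0) R1=(0,0,0,0)
Op 2: inc R2 by 5 -> R2=(0,0,5,0) value=5
Op 3: inc R3 by 4 -> R3=(0,0,0,4) value=4
Op 4: inc R0 by 3 -> R0=(3,0,0,0) value=3
Op 5: inc R3 by 5 -> R3=(0,0,0,9) value=9
Op 6: inc R0 by 2 -> R0=(5,0,0,0) value=5
Op 7: merge R0<->R1 -> R0=(5,0,0,0) R1=(5,0,0,0)
Op 8: inc R3 by 4 -> R3=(0,0,0,13) value=13
Op 9: merge R0<->R2 -> R0=(5,0,5,0) R2=(5,0,5,0)
Op 10: inc R2 by 4 -> R2=(5,0,9,0) value=14
Op 11: inc R0 by 5 -> R0=(10,0,5,0) value=15
Op 12: inc R0 by 4 -> R0=(14,0,5,0) value=19

Answer: 19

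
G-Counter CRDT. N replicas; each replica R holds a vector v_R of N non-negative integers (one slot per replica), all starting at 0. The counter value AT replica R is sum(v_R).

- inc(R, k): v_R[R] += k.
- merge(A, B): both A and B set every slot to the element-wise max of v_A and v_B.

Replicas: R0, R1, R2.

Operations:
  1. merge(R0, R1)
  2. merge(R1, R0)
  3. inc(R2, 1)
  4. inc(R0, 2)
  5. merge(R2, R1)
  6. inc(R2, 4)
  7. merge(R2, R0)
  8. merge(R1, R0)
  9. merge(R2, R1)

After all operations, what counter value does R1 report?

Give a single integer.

Answer: 7

Derivation:
Op 1: merge R0<->R1 -> R0=(0,0,0) R1=(0,0,0)
Op 2: merge R1<->R0 -> R1=(0,0,0) R0=(0,0,0)
Op 3: inc R2 by 1 -> R2=(0,0,1) value=1
Op 4: inc R0 by 2 -> R0=(2,0,0) value=2
Op 5: merge R2<->R1 -> R2=(0,0,1) R1=(0,0,1)
Op 6: inc R2 by 4 -> R2=(0,0,5) value=5
Op 7: merge R2<->R0 -> R2=(2,0,5) R0=(2,0,5)
Op 8: merge R1<->R0 -> R1=(2,0,5) R0=(2,0,5)
Op 9: merge R2<->R1 -> R2=(2,0,5) R1=(2,0,5)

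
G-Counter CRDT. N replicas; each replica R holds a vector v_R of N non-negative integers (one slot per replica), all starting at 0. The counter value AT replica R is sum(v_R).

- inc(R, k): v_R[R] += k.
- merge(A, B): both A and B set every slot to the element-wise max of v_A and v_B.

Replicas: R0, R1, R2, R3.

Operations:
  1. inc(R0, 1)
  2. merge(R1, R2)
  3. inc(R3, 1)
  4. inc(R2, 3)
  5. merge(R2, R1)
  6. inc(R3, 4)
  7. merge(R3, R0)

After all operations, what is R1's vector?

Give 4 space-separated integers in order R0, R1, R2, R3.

Answer: 0 0 3 0

Derivation:
Op 1: inc R0 by 1 -> R0=(1,0,0,0) value=1
Op 2: merge R1<->R2 -> R1=(0,0,0,0) R2=(0,0,0,0)
Op 3: inc R3 by 1 -> R3=(0,0,0,1) value=1
Op 4: inc R2 by 3 -> R2=(0,0,3,0) value=3
Op 5: merge R2<->R1 -> R2=(0,0,3,0) R1=(0,0,3,0)
Op 6: inc R3 by 4 -> R3=(0,0,0,5) value=5
Op 7: merge R3<->R0 -> R3=(1,0,0,5) R0=(1,0,0,5)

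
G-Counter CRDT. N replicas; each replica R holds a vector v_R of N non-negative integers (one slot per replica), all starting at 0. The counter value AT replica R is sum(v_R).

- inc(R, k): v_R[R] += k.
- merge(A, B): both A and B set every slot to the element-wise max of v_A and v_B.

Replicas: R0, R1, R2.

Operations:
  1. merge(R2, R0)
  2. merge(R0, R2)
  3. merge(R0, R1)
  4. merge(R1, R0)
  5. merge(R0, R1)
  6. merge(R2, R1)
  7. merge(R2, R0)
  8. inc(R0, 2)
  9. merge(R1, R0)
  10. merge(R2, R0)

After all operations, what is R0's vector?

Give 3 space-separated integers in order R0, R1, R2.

Answer: 2 0 0

Derivation:
Op 1: merge R2<->R0 -> R2=(0,0,0) R0=(0,0,0)
Op 2: merge R0<->R2 -> R0=(0,0,0) R2=(0,0,0)
Op 3: merge R0<->R1 -> R0=(0,0,0) R1=(0,0,0)
Op 4: merge R1<->R0 -> R1=(0,0,0) R0=(0,0,0)
Op 5: merge R0<->R1 -> R0=(0,0,0) R1=(0,0,0)
Op 6: merge R2<->R1 -> R2=(0,0,0) R1=(0,0,0)
Op 7: merge R2<->R0 -> R2=(0,0,0) R0=(0,0,0)
Op 8: inc R0 by 2 -> R0=(2,0,0) value=2
Op 9: merge R1<->R0 -> R1=(2,0,0) R0=(2,0,0)
Op 10: merge R2<->R0 -> R2=(2,0,0) R0=(2,0,0)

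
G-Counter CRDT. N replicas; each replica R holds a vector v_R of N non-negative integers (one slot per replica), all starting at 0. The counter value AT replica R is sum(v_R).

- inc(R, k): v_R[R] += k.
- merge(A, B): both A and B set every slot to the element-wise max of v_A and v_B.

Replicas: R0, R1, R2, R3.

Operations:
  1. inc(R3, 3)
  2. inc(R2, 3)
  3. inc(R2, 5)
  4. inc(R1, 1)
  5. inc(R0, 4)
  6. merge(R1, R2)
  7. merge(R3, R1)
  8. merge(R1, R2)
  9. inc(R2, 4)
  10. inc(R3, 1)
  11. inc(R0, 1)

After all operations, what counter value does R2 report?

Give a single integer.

Op 1: inc R3 by 3 -> R3=(0,0,0,3) value=3
Op 2: inc R2 by 3 -> R2=(0,0,3,0) value=3
Op 3: inc R2 by 5 -> R2=(0,0,8,0) value=8
Op 4: inc R1 by 1 -> R1=(0,1,0,0) value=1
Op 5: inc R0 by 4 -> R0=(4,0,0,0) value=4
Op 6: merge R1<->R2 -> R1=(0,1,8,0) R2=(0,1,8,0)
Op 7: merge R3<->R1 -> R3=(0,1,8,3) R1=(0,1,8,3)
Op 8: merge R1<->R2 -> R1=(0,1,8,3) R2=(0,1,8,3)
Op 9: inc R2 by 4 -> R2=(0,1,12,3) value=16
Op 10: inc R3 by 1 -> R3=(0,1,8,4) value=13
Op 11: inc R0 by 1 -> R0=(5,0,0,0) value=5

Answer: 16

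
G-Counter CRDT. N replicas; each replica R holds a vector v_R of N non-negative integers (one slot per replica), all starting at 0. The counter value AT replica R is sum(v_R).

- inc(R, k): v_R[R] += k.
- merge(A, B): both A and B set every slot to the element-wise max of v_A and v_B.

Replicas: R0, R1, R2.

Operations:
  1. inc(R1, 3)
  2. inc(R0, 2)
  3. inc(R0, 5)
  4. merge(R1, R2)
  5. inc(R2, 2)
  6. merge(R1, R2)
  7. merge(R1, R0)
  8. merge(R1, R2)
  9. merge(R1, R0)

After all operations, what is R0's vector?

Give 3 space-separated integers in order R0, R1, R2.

Answer: 7 3 2

Derivation:
Op 1: inc R1 by 3 -> R1=(0,3,0) value=3
Op 2: inc R0 by 2 -> R0=(2,0,0) value=2
Op 3: inc R0 by 5 -> R0=(7,0,0) value=7
Op 4: merge R1<->R2 -> R1=(0,3,0) R2=(0,3,0)
Op 5: inc R2 by 2 -> R2=(0,3,2) value=5
Op 6: merge R1<->R2 -> R1=(0,3,2) R2=(0,3,2)
Op 7: merge R1<->R0 -> R1=(7,3,2) R0=(7,3,2)
Op 8: merge R1<->R2 -> R1=(7,3,2) R2=(7,3,2)
Op 9: merge R1<->R0 -> R1=(7,3,2) R0=(7,3,2)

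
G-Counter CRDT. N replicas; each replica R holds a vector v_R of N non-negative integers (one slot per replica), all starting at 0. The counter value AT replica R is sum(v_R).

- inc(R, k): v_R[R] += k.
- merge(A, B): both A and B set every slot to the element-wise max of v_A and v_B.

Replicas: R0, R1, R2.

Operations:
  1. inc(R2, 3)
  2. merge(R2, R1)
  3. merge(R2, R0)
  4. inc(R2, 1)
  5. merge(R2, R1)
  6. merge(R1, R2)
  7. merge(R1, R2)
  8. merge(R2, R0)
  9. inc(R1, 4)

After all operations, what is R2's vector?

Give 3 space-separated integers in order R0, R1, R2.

Answer: 0 0 4

Derivation:
Op 1: inc R2 by 3 -> R2=(0,0,3) value=3
Op 2: merge R2<->R1 -> R2=(0,0,3) R1=(0,0,3)
Op 3: merge R2<->R0 -> R2=(0,0,3) R0=(0,0,3)
Op 4: inc R2 by 1 -> R2=(0,0,4) value=4
Op 5: merge R2<->R1 -> R2=(0,0,4) R1=(0,0,4)
Op 6: merge R1<->R2 -> R1=(0,0,4) R2=(0,0,4)
Op 7: merge R1<->R2 -> R1=(0,0,4) R2=(0,0,4)
Op 8: merge R2<->R0 -> R2=(0,0,4) R0=(0,0,4)
Op 9: inc R1 by 4 -> R1=(0,4,4) value=8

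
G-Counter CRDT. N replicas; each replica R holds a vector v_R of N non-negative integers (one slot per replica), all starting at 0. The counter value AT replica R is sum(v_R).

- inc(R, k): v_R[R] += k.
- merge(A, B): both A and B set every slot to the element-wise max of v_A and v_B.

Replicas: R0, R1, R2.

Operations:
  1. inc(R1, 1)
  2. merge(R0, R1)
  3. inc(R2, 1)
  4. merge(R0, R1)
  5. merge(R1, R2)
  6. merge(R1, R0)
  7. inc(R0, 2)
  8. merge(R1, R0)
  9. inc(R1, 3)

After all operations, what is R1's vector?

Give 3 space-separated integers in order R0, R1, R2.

Op 1: inc R1 by 1 -> R1=(0,1,0) value=1
Op 2: merge R0<->R1 -> R0=(0,1,0) R1=(0,1,0)
Op 3: inc R2 by 1 -> R2=(0,0,1) value=1
Op 4: merge R0<->R1 -> R0=(0,1,0) R1=(0,1,0)
Op 5: merge R1<->R2 -> R1=(0,1,1) R2=(0,1,1)
Op 6: merge R1<->R0 -> R1=(0,1,1) R0=(0,1,1)
Op 7: inc R0 by 2 -> R0=(2,1,1) value=4
Op 8: merge R1<->R0 -> R1=(2,1,1) R0=(2,1,1)
Op 9: inc R1 by 3 -> R1=(2,4,1) value=7

Answer: 2 4 1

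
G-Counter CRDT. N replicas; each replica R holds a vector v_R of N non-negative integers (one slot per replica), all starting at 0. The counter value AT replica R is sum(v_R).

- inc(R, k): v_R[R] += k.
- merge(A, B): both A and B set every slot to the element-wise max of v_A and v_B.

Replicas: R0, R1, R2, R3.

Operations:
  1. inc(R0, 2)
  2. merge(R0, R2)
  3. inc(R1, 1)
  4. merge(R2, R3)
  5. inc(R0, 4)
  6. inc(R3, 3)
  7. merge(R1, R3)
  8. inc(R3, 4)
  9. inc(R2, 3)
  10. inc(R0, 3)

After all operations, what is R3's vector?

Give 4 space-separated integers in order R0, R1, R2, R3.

Answer: 2 1 0 7

Derivation:
Op 1: inc R0 by 2 -> R0=(2,0,0,0) value=2
Op 2: merge R0<->R2 -> R0=(2,0,0,0) R2=(2,0,0,0)
Op 3: inc R1 by 1 -> R1=(0,1,0,0) value=1
Op 4: merge R2<->R3 -> R2=(2,0,0,0) R3=(2,0,0,0)
Op 5: inc R0 by 4 -> R0=(6,0,0,0) value=6
Op 6: inc R3 by 3 -> R3=(2,0,0,3) value=5
Op 7: merge R1<->R3 -> R1=(2,1,0,3) R3=(2,1,0,3)
Op 8: inc R3 by 4 -> R3=(2,1,0,7) value=10
Op 9: inc R2 by 3 -> R2=(2,0,3,0) value=5
Op 10: inc R0 by 3 -> R0=(9,0,0,0) value=9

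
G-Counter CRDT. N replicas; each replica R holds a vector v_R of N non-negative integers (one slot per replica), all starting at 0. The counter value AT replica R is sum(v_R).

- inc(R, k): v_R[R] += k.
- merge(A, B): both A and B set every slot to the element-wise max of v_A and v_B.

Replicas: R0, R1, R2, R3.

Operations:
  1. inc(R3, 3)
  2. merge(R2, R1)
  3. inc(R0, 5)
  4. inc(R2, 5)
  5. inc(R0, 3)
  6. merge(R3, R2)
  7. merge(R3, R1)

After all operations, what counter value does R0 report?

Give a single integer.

Op 1: inc R3 by 3 -> R3=(0,0,0,3) value=3
Op 2: merge R2<->R1 -> R2=(0,0,0,0) R1=(0,0,0,0)
Op 3: inc R0 by 5 -> R0=(5,0,0,0) value=5
Op 4: inc R2 by 5 -> R2=(0,0,5,0) value=5
Op 5: inc R0 by 3 -> R0=(8,0,0,0) value=8
Op 6: merge R3<->R2 -> R3=(0,0,5,3) R2=(0,0,5,3)
Op 7: merge R3<->R1 -> R3=(0,0,5,3) R1=(0,0,5,3)

Answer: 8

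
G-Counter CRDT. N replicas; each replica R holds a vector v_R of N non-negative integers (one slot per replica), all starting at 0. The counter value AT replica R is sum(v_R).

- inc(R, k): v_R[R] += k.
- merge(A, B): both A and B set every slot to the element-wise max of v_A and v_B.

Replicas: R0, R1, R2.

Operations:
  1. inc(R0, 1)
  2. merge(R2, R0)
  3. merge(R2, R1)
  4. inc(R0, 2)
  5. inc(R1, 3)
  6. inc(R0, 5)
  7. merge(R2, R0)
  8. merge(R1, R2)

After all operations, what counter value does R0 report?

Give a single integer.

Answer: 8

Derivation:
Op 1: inc R0 by 1 -> R0=(1,0,0) value=1
Op 2: merge R2<->R0 -> R2=(1,0,0) R0=(1,0,0)
Op 3: merge R2<->R1 -> R2=(1,0,0) R1=(1,0,0)
Op 4: inc R0 by 2 -> R0=(3,0,0) value=3
Op 5: inc R1 by 3 -> R1=(1,3,0) value=4
Op 6: inc R0 by 5 -> R0=(8,0,0) value=8
Op 7: merge R2<->R0 -> R2=(8,0,0) R0=(8,0,0)
Op 8: merge R1<->R2 -> R1=(8,3,0) R2=(8,3,0)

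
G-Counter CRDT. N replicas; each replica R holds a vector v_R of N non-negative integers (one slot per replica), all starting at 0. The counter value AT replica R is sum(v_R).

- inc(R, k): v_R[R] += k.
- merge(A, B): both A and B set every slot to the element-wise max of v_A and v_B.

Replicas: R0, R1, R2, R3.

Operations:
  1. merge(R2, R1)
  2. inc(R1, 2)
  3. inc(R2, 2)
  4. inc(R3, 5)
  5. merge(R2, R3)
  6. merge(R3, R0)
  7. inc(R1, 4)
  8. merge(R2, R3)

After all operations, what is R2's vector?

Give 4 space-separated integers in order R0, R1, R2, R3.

Answer: 0 0 2 5

Derivation:
Op 1: merge R2<->R1 -> R2=(0,0,0,0) R1=(0,0,0,0)
Op 2: inc R1 by 2 -> R1=(0,2,0,0) value=2
Op 3: inc R2 by 2 -> R2=(0,0,2,0) value=2
Op 4: inc R3 by 5 -> R3=(0,0,0,5) value=5
Op 5: merge R2<->R3 -> R2=(0,0,2,5) R3=(0,0,2,5)
Op 6: merge R3<->R0 -> R3=(0,0,2,5) R0=(0,0,2,5)
Op 7: inc R1 by 4 -> R1=(0,6,0,0) value=6
Op 8: merge R2<->R3 -> R2=(0,0,2,5) R3=(0,0,2,5)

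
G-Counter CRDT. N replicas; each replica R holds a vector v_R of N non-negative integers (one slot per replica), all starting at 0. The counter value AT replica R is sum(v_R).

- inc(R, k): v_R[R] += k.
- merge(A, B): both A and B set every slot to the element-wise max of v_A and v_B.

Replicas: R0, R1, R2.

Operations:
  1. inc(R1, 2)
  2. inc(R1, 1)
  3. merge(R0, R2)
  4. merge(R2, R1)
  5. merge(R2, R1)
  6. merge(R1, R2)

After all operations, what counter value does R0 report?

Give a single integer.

Op 1: inc R1 by 2 -> R1=(0,2,0) value=2
Op 2: inc R1 by 1 -> R1=(0,3,0) value=3
Op 3: merge R0<->R2 -> R0=(0,0,0) R2=(0,0,0)
Op 4: merge R2<->R1 -> R2=(0,3,0) R1=(0,3,0)
Op 5: merge R2<->R1 -> R2=(0,3,0) R1=(0,3,0)
Op 6: merge R1<->R2 -> R1=(0,3,0) R2=(0,3,0)

Answer: 0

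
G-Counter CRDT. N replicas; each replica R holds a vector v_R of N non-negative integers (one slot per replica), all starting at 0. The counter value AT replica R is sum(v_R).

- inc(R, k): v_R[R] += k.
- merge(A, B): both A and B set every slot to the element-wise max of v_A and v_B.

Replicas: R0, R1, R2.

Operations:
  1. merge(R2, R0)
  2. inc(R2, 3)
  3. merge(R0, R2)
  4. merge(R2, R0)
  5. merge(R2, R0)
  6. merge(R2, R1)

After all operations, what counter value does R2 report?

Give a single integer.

Op 1: merge R2<->R0 -> R2=(0,0,0) R0=(0,0,0)
Op 2: inc R2 by 3 -> R2=(0,0,3) value=3
Op 3: merge R0<->R2 -> R0=(0,0,3) R2=(0,0,3)
Op 4: merge R2<->R0 -> R2=(0,0,3) R0=(0,0,3)
Op 5: merge R2<->R0 -> R2=(0,0,3) R0=(0,0,3)
Op 6: merge R2<->R1 -> R2=(0,0,3) R1=(0,0,3)

Answer: 3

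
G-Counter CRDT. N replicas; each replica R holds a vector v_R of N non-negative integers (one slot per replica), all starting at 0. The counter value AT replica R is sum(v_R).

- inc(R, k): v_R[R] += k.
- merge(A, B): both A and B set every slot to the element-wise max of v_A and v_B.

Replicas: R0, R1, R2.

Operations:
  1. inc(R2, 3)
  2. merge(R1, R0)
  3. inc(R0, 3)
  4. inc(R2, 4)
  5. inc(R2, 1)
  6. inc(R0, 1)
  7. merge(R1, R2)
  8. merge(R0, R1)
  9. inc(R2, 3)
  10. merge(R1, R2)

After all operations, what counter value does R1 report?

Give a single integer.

Answer: 15

Derivation:
Op 1: inc R2 by 3 -> R2=(0,0,3) value=3
Op 2: merge R1<->R0 -> R1=(0,0,0) R0=(0,0,0)
Op 3: inc R0 by 3 -> R0=(3,0,0) value=3
Op 4: inc R2 by 4 -> R2=(0,0,7) value=7
Op 5: inc R2 by 1 -> R2=(0,0,8) value=8
Op 6: inc R0 by 1 -> R0=(4,0,0) value=4
Op 7: merge R1<->R2 -> R1=(0,0,8) R2=(0,0,8)
Op 8: merge R0<->R1 -> R0=(4,0,8) R1=(4,0,8)
Op 9: inc R2 by 3 -> R2=(0,0,11) value=11
Op 10: merge R1<->R2 -> R1=(4,0,11) R2=(4,0,11)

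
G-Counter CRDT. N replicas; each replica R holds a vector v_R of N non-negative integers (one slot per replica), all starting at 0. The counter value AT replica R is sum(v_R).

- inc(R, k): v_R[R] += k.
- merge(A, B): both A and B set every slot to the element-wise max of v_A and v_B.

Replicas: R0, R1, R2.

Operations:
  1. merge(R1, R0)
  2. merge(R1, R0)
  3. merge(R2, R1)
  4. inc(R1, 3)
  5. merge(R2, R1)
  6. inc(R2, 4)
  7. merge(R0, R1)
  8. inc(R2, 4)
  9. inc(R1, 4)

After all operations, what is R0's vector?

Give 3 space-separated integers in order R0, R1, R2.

Answer: 0 3 0

Derivation:
Op 1: merge R1<->R0 -> R1=(0,0,0) R0=(0,0,0)
Op 2: merge R1<->R0 -> R1=(0,0,0) R0=(0,0,0)
Op 3: merge R2<->R1 -> R2=(0,0,0) R1=(0,0,0)
Op 4: inc R1 by 3 -> R1=(0,3,0) value=3
Op 5: merge R2<->R1 -> R2=(0,3,0) R1=(0,3,0)
Op 6: inc R2 by 4 -> R2=(0,3,4) value=7
Op 7: merge R0<->R1 -> R0=(0,3,0) R1=(0,3,0)
Op 8: inc R2 by 4 -> R2=(0,3,8) value=11
Op 9: inc R1 by 4 -> R1=(0,7,0) value=7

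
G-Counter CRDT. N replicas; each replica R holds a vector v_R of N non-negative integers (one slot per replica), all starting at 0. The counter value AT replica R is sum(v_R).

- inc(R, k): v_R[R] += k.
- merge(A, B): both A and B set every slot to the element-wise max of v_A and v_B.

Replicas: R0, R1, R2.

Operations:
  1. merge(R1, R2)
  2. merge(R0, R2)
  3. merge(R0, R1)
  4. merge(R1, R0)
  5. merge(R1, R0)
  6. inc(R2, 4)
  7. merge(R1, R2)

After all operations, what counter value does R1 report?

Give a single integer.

Op 1: merge R1<->R2 -> R1=(0,0,0) R2=(0,0,0)
Op 2: merge R0<->R2 -> R0=(0,0,0) R2=(0,0,0)
Op 3: merge R0<->R1 -> R0=(0,0,0) R1=(0,0,0)
Op 4: merge R1<->R0 -> R1=(0,0,0) R0=(0,0,0)
Op 5: merge R1<->R0 -> R1=(0,0,0) R0=(0,0,0)
Op 6: inc R2 by 4 -> R2=(0,0,4) value=4
Op 7: merge R1<->R2 -> R1=(0,0,4) R2=(0,0,4)

Answer: 4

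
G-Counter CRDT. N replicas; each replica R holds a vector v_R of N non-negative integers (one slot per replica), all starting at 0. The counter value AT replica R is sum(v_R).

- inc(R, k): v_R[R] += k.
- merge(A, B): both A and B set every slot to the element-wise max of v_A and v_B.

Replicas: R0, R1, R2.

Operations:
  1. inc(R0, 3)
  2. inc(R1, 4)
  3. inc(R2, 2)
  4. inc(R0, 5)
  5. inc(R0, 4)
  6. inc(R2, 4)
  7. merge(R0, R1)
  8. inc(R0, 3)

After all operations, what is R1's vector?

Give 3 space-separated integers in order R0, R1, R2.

Op 1: inc R0 by 3 -> R0=(3,0,0) value=3
Op 2: inc R1 by 4 -> R1=(0,4,0) value=4
Op 3: inc R2 by 2 -> R2=(0,0,2) value=2
Op 4: inc R0 by 5 -> R0=(8,0,0) value=8
Op 5: inc R0 by 4 -> R0=(12,0,0) value=12
Op 6: inc R2 by 4 -> R2=(0,0,6) value=6
Op 7: merge R0<->R1 -> R0=(12,4,0) R1=(12,4,0)
Op 8: inc R0 by 3 -> R0=(15,4,0) value=19

Answer: 12 4 0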